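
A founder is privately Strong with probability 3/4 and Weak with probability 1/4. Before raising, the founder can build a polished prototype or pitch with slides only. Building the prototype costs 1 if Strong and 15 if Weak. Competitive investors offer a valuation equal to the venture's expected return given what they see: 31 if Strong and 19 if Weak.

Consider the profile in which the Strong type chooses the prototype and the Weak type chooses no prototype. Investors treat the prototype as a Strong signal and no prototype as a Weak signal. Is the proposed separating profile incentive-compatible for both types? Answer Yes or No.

Under these beliefs, the prototype earns valuation 31 and no prototype earns valuation 19.
Strong: the prototype nets 31 − 1 = 30; no prototype nets 19. Strong prefers the prototype.
Weak: the prototype nets 31 − 15 = 16; no prototype nets 19. Weak prefers no prototype.
Neither type deviates, so the separating profile is an equilibrium.

Yes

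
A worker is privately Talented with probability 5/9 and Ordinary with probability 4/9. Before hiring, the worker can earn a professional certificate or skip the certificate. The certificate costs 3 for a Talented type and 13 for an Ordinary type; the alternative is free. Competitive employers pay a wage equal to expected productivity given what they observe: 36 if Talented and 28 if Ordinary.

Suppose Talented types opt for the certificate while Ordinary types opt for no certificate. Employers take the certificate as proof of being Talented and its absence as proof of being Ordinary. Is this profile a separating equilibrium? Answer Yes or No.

Under these beliefs, the certificate earns wage 36 and no certificate earns wage 28.
Talented: the certificate nets 36 − 3 = 33; no certificate nets 28. Talented prefers the certificate.
Ordinary: the certificate nets 36 − 13 = 23; no certificate nets 28. Ordinary prefers no certificate.
Neither type deviates, so the separating profile is an equilibrium.

Yes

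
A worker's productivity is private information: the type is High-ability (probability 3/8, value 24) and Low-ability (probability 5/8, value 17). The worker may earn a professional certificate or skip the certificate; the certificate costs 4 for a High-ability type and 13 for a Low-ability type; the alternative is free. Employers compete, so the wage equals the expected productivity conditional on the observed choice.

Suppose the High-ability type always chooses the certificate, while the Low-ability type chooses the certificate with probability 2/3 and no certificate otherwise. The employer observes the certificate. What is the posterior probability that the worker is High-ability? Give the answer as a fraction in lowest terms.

P(the certificate) = (3/8)·1 + (5/8)·(2/3) = 19/24.
By Bayes' rule, P(High-ability | the certificate) = (3/8) / (19/24) = 9/19.

9/19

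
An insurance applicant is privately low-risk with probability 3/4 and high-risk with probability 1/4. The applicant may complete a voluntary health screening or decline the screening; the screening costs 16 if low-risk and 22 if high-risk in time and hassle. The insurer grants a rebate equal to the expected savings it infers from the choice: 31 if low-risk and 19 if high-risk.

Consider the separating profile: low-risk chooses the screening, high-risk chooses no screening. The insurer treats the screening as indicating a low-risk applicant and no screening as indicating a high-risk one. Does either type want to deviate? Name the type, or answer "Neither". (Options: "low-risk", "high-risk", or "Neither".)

low-risk

The screening pays 31; no screening pays 19.
low-risk: assigned the screening, nets 31 − 16 = 15; deviating to no screening nets 19.
high-risk: assigned no screening, nets 19; deviating to the screening nets 31 − 22 = 9.
The low-risk type gains 4 by deviating.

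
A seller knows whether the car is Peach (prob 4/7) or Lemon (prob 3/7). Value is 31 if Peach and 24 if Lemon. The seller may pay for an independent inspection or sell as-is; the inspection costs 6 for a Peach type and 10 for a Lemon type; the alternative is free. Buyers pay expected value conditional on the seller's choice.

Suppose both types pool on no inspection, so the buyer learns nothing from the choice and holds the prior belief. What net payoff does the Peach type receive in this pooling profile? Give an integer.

28

Pooled price = 4/7·31 + 3/7·24 = 28.
Peach pays no cost for no inspection, so net payoff = 28.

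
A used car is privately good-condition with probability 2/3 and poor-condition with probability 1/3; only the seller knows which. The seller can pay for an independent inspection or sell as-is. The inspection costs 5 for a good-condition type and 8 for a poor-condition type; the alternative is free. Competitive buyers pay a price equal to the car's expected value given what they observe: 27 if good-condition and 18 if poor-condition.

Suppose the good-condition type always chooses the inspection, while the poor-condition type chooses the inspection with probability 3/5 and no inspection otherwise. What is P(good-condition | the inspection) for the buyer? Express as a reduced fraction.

P(the inspection) = (2/3)·1 + (1/3)·(3/5) = 13/15.
By Bayes' rule, P(good-condition | the inspection) = (2/3) / (13/15) = 10/13.

10/13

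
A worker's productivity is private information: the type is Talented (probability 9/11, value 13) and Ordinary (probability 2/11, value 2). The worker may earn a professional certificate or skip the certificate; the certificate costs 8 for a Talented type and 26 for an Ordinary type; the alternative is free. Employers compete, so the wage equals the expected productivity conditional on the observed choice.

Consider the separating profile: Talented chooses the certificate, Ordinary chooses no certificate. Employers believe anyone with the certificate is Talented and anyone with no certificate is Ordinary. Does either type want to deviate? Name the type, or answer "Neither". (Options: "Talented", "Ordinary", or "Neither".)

Neither

The certificate pays 13; no certificate pays 2.
Talented: assigned the certificate, nets 13 − 8 = 5; deviating to no certificate nets 2.
Ordinary: assigned no certificate, nets 2; deviating to the certificate nets 13 − 26 = -13.
Both types strictly prefer their assigned action; no profitable deviation.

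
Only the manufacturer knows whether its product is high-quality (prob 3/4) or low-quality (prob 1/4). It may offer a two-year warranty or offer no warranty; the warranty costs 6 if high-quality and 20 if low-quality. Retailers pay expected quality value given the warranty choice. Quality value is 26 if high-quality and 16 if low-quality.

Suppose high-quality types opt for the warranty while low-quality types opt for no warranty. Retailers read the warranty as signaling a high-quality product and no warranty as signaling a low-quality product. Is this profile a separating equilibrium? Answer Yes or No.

Yes

Under these beliefs, the warranty earns price 26 and no warranty earns price 16.
high-quality: the warranty nets 26 − 6 = 20; no warranty nets 16. high-quality prefers the warranty.
low-quality: the warranty nets 26 − 20 = 6; no warranty nets 16. low-quality prefers no warranty.
Neither type deviates, so the separating profile is an equilibrium.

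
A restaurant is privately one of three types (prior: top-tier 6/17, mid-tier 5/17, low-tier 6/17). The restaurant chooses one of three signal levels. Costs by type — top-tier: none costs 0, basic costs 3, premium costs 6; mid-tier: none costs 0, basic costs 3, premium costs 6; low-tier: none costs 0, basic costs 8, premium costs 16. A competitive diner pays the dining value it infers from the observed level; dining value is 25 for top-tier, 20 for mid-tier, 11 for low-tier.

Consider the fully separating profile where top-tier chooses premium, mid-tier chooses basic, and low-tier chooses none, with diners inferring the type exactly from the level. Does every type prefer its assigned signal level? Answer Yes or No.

Separating price premiums: premium → 25, basic → 20, none → 11.
top-tier (assigned premium): none: 11 − 0 = 11; basic: 20 − 3 = 17; premium: 25 − 6 = 19. top-tier stays.
mid-tier (assigned basic): none: 11 − 0 = 11; basic: 20 − 3 = 17; premium: 25 − 6 = 19. mid-tier prefers premium.
low-tier (assigned none): none: 11 − 0 = 11; basic: 20 − 8 = 12; premium: 25 − 16 = 9. low-tier prefers basic.
At least one type deviates; the separating profile fails.

No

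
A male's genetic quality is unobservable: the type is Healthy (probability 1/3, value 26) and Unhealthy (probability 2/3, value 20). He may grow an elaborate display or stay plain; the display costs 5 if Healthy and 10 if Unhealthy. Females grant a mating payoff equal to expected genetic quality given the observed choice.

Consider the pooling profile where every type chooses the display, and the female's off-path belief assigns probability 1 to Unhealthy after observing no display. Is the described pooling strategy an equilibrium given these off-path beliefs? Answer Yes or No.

On path, the female holds the prior and pays 1/3·26 + 2/3·20 = 22. Off path (no display), believing Unhealthy, it pays 20.
Healthy: the display nets 22 − 5 = 17; no display nets 20. Healthy would deviate.
Unhealthy: the display nets 22 − 10 = 12; no display nets 20. Unhealthy would deviate.
A type deviates, so pooling fails.

No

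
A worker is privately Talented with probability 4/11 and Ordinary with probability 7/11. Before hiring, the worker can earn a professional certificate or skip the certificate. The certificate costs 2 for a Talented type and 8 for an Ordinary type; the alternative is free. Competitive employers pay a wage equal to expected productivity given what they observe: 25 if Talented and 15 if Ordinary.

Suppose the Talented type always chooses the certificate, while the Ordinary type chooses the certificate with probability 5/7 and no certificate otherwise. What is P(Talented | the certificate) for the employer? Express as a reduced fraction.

P(the certificate) = (4/11)·1 + (7/11)·(5/7) = 9/11.
By Bayes' rule, P(Talented | the certificate) = (4/11) / (9/11) = 4/9.

4/9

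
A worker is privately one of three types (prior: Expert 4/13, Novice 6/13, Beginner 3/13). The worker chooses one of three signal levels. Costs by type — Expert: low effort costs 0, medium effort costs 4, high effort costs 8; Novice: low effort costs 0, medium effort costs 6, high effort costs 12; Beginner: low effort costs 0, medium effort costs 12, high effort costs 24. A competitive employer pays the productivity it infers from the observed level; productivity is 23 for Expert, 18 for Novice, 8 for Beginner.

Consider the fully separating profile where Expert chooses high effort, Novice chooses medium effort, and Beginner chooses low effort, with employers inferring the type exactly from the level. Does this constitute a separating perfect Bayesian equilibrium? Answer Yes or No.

Yes

Separating wages: high effort → 23, medium effort → 18, low effort → 8.
Expert (assigned high effort): low effort: 8 − 0 = 8; medium effort: 18 − 4 = 14; high effort: 23 − 8 = 15. Expert stays.
Novice (assigned medium effort): low effort: 8 − 0 = 8; medium effort: 18 − 6 = 12; high effort: 23 − 12 = 11. Novice stays.
Beginner (assigned low effort): low effort: 8 − 0 = 8; medium effort: 18 − 12 = 6; high effort: 23 − 24 = -1. Beginner stays.
Every type prefers its assigned level; separation holds.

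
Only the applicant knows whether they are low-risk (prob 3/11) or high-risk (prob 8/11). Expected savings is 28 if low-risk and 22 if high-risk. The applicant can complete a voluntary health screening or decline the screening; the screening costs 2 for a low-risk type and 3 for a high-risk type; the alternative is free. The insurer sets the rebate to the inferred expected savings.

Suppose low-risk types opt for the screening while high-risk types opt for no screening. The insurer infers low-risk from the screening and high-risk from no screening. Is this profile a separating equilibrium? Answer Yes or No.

No

Under these beliefs, the screening earns rebate 28 and no screening earns rebate 22.
low-risk: the screening nets 28 − 2 = 26; no screening nets 22. low-risk prefers the screening.
high-risk: the screening nets 28 − 3 = 25; no screening nets 22. high-risk would deviate to the screening.
high-risk has a profitable deviation, so the profile is not an equilibrium.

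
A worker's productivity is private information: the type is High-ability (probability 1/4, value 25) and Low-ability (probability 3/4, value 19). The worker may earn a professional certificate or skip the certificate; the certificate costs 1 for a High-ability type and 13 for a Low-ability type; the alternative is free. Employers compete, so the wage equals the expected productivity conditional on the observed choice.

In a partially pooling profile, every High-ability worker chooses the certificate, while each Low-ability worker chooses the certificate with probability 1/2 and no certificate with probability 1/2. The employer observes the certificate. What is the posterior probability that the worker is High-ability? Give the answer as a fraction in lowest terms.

P(the certificate) = (1/4)·1 + (3/4)·(1/2) = 5/8.
By Bayes' rule, P(High-ability | the certificate) = (1/4) / (5/8) = 2/5.

2/5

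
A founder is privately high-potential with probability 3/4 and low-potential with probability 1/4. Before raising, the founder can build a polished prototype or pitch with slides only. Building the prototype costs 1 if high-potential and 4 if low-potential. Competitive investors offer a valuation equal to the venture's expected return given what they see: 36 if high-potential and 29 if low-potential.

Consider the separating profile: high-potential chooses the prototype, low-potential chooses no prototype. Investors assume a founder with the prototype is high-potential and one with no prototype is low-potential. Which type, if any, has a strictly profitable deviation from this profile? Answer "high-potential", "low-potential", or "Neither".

low-potential

The prototype pays 36; no prototype pays 29.
high-potential: assigned the prototype, nets 36 − 1 = 35; deviating to no prototype nets 29.
low-potential: assigned no prototype, nets 29; deviating to the prototype nets 36 − 4 = 32.
The low-potential type gains 3 by deviating.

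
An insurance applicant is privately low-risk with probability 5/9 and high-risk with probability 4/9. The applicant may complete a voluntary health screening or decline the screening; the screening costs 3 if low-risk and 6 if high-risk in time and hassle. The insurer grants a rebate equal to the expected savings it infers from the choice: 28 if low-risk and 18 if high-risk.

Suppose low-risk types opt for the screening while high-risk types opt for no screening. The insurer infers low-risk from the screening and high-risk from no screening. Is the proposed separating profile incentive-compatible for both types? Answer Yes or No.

Under these beliefs, the screening earns rebate 28 and no screening earns rebate 18.
low-risk: the screening nets 28 − 3 = 25; no screening nets 18. low-risk prefers the screening.
high-risk: the screening nets 28 − 6 = 22; no screening nets 18. high-risk would deviate to the screening.
high-risk has a profitable deviation, so the profile is not an equilibrium.

No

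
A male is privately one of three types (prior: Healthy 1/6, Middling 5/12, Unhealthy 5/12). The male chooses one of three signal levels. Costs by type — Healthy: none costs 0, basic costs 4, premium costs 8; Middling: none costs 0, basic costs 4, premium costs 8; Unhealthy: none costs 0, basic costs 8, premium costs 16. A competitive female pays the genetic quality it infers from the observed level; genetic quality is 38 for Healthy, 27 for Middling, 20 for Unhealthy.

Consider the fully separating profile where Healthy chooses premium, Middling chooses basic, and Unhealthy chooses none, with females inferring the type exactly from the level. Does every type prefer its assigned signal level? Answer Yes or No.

No

Separating mating payoffs: premium → 38, basic → 27, none → 20.
Healthy (assigned premium): none: 20 − 0 = 20; basic: 27 − 4 = 23; premium: 38 − 8 = 30. Healthy stays.
Middling (assigned basic): none: 20 − 0 = 20; basic: 27 − 4 = 23; premium: 38 − 8 = 30. Middling prefers premium.
Unhealthy (assigned none): none: 20 − 0 = 20; basic: 27 − 8 = 19; premium: 38 − 16 = 22. Unhealthy prefers premium.
At least one type deviates; the separating profile fails.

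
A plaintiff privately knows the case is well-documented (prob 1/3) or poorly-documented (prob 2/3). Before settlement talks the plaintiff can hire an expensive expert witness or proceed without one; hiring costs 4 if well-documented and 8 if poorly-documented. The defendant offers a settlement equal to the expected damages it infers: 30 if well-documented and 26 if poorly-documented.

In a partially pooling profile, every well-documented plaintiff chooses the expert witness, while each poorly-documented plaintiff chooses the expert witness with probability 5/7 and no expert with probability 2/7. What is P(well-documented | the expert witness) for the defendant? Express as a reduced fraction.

P(the expert witness) = (1/3)·1 + (2/3)·(5/7) = 17/21.
By Bayes' rule, P(well-documented | the expert witness) = (1/3) / (17/21) = 7/17.

7/17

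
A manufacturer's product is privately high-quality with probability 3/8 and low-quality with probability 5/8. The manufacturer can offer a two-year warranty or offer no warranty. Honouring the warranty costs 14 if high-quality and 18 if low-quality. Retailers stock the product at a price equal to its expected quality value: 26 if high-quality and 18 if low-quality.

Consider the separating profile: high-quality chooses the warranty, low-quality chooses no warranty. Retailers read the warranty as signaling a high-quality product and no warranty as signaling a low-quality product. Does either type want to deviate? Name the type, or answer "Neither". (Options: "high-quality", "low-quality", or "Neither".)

high-quality

The warranty pays 26; no warranty pays 18.
high-quality: assigned the warranty, nets 26 − 14 = 12; deviating to no warranty nets 18.
low-quality: assigned no warranty, nets 18; deviating to the warranty nets 26 − 18 = 8.
The high-quality type gains 6 by deviating.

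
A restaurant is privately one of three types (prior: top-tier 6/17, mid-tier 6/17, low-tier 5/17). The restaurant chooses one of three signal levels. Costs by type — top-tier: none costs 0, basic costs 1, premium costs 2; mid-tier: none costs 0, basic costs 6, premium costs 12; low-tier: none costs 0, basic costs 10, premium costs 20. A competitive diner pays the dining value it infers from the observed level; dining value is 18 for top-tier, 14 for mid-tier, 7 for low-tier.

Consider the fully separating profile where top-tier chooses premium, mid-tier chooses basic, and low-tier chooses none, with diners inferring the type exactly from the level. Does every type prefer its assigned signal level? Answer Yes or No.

Separating price premiums: premium → 18, basic → 14, none → 7.
top-tier (assigned premium): none: 7 − 0 = 7; basic: 14 − 1 = 13; premium: 18 − 2 = 16. top-tier stays.
mid-tier (assigned basic): none: 7 − 0 = 7; basic: 14 − 6 = 8; premium: 18 − 12 = 6. mid-tier stays.
low-tier (assigned none): none: 7 − 0 = 7; basic: 14 − 10 = 4; premium: 18 − 20 = -2. low-tier stays.
Every type prefers its assigned level; separation holds.

Yes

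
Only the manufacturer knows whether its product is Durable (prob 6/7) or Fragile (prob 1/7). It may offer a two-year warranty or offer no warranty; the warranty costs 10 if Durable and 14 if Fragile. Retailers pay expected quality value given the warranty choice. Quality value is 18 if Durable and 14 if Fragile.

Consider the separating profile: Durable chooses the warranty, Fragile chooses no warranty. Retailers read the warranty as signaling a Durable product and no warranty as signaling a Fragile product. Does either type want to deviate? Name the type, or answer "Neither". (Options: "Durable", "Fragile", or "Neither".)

Durable

The warranty pays 18; no warranty pays 14.
Durable: assigned the warranty, nets 18 − 10 = 8; deviating to no warranty nets 14.
Fragile: assigned no warranty, nets 14; deviating to the warranty nets 18 − 14 = 4.
The Durable type gains 6 by deviating.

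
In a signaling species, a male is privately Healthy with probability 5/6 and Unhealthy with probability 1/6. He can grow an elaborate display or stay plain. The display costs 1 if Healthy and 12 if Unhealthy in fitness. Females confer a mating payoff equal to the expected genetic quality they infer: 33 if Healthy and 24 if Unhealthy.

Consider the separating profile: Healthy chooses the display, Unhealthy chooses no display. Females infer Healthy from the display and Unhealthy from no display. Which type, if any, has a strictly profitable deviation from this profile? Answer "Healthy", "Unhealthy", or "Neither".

The display pays 33; no display pays 24.
Healthy: assigned the display, nets 33 − 1 = 32; deviating to no display nets 24.
Unhealthy: assigned no display, nets 24; deviating to the display nets 33 − 12 = 21.
Both types strictly prefer their assigned action; no profitable deviation.

Neither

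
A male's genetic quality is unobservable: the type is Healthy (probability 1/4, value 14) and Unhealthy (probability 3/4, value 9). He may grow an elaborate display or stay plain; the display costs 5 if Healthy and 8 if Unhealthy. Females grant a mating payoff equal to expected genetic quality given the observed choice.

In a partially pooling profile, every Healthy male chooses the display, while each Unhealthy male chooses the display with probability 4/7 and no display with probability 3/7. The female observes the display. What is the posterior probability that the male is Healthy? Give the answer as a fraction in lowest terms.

7/19

P(the display) = (1/4)·1 + (3/4)·(4/7) = 19/28.
By Bayes' rule, P(Healthy | the display) = (1/4) / (19/28) = 7/19.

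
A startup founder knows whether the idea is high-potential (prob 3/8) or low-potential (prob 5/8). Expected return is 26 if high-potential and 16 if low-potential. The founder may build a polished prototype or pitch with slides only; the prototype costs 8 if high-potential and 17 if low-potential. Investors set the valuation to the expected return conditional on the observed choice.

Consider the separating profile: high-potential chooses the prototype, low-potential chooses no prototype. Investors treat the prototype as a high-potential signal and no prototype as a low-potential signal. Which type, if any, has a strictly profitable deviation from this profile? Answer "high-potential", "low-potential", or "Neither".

The prototype pays 26; no prototype pays 16.
high-potential: assigned the prototype, nets 26 − 8 = 18; deviating to no prototype nets 16.
low-potential: assigned no prototype, nets 16; deviating to the prototype nets 26 − 17 = 9.
Both types strictly prefer their assigned action; no profitable deviation.

Neither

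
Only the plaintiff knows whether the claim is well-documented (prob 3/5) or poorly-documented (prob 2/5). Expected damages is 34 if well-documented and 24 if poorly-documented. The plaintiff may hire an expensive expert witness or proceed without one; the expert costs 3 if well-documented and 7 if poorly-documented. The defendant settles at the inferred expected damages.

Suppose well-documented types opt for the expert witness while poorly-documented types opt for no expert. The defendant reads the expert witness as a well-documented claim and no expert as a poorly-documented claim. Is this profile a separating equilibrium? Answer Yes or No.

Under these beliefs, the expert witness earns settlement 34 and no expert earns settlement 24.
well-documented: the expert witness nets 34 − 3 = 31; no expert nets 24. well-documented prefers the expert witness.
poorly-documented: the expert witness nets 34 − 7 = 27; no expert nets 24. poorly-documented would deviate to the expert witness.
poorly-documented has a profitable deviation, so the profile is not an equilibrium.

No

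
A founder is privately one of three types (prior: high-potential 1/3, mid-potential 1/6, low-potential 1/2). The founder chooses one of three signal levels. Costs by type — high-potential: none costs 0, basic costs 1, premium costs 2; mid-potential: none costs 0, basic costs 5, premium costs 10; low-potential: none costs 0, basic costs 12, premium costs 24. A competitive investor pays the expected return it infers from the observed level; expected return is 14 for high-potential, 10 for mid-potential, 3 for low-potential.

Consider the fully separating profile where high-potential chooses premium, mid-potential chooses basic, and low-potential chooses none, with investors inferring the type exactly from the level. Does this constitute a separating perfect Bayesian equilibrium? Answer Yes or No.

Yes

Separating valuations: premium → 14, basic → 10, none → 3.
high-potential (assigned premium): none: 3 − 0 = 3; basic: 10 − 1 = 9; premium: 14 − 2 = 12. high-potential stays.
mid-potential (assigned basic): none: 3 − 0 = 3; basic: 10 − 5 = 5; premium: 14 − 10 = 4. mid-potential stays.
low-potential (assigned none): none: 3 − 0 = 3; basic: 10 − 12 = -2; premium: 14 − 24 = -10. low-potential stays.
Every type prefers its assigned level; separation holds.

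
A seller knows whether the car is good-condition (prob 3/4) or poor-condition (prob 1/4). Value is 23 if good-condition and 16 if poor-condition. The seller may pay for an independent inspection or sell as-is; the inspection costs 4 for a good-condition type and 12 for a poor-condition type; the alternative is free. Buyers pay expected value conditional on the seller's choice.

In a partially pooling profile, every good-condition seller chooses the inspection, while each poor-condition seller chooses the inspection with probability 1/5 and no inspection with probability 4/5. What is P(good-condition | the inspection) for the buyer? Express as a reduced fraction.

15/16

P(the inspection) = (3/4)·1 + (1/4)·(1/5) = 4/5.
By Bayes' rule, P(good-condition | the inspection) = (3/4) / (4/5) = 15/16.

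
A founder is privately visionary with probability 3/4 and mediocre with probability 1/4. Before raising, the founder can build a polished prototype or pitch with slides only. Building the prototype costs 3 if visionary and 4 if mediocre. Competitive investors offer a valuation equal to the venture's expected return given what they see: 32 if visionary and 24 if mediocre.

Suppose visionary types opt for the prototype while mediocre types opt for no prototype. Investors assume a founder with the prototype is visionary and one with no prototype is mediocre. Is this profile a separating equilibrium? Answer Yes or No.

Under these beliefs, the prototype earns valuation 32 and no prototype earns valuation 24.
visionary: the prototype nets 32 − 3 = 29; no prototype nets 24. visionary prefers the prototype.
mediocre: the prototype nets 32 − 4 = 28; no prototype nets 24. mediocre would deviate to the prototype.
mediocre has a profitable deviation, so the profile is not an equilibrium.

No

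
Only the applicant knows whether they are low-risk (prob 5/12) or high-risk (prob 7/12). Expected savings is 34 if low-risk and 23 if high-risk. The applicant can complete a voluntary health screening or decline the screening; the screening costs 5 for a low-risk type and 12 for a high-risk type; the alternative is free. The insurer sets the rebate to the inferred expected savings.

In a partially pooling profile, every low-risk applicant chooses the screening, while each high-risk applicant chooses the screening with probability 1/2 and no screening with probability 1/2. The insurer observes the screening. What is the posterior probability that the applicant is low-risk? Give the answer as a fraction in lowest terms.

10/17

P(the screening) = (5/12)·1 + (7/12)·(1/2) = 17/24.
By Bayes' rule, P(low-risk | the screening) = (5/12) / (17/24) = 10/17.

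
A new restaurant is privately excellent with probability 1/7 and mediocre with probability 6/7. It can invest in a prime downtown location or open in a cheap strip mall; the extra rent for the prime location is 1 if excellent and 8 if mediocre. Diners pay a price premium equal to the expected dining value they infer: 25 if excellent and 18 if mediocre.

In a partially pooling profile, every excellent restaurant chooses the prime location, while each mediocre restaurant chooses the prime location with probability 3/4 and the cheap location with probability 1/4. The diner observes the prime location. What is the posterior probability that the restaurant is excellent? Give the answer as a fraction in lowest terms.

P(the prime location) = (1/7)·1 + (6/7)·(3/4) = 11/14.
By Bayes' rule, P(excellent | the prime location) = (1/7) / (11/14) = 2/11.

2/11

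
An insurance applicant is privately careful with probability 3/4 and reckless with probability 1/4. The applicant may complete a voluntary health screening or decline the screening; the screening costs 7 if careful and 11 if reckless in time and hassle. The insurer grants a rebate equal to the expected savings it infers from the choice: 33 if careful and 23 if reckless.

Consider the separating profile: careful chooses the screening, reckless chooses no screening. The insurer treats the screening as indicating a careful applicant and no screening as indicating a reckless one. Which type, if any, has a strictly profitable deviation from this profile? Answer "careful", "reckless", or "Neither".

The screening pays 33; no screening pays 23.
careful: assigned the screening, nets 33 − 7 = 26; deviating to no screening nets 23.
reckless: assigned no screening, nets 23; deviating to the screening nets 33 − 11 = 22.
Both types strictly prefer their assigned action; no profitable deviation.

Neither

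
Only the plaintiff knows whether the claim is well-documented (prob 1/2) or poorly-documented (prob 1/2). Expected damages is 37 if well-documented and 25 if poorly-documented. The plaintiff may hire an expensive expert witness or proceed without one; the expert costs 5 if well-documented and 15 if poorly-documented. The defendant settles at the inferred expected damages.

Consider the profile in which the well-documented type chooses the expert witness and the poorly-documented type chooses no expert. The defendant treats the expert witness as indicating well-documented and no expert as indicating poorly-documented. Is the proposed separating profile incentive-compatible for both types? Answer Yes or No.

Yes

Under these beliefs, the expert witness earns settlement 37 and no expert earns settlement 25.
well-documented: the expert witness nets 37 − 5 = 32; no expert nets 25. well-documented prefers the expert witness.
poorly-documented: the expert witness nets 37 − 15 = 22; no expert nets 25. poorly-documented prefers no expert.
Neither type deviates, so the separating profile is an equilibrium.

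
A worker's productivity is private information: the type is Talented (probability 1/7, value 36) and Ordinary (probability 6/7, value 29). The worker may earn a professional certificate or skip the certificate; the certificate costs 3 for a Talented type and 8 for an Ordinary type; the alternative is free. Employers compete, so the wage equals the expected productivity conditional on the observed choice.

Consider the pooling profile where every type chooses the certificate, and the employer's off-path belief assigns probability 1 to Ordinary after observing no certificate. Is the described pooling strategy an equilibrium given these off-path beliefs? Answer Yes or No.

No

On path, the employer holds the prior and pays 1/7·36 + 6/7·29 = 30. Off path (no certificate), believing Ordinary, it pays 29.
Talented: the certificate nets 30 − 3 = 27; no certificate nets 29. Talented would deviate.
Ordinary: the certificate nets 30 − 8 = 22; no certificate nets 29. Ordinary would deviate.
A type deviates, so pooling fails.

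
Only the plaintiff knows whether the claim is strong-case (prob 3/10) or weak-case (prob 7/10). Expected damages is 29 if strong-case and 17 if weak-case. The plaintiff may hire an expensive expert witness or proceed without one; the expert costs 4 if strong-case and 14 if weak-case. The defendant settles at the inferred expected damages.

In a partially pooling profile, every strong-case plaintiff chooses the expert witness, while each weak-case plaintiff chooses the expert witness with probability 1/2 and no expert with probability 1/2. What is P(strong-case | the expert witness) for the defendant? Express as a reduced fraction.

6/13

P(the expert witness) = (3/10)·1 + (7/10)·(1/2) = 13/20.
By Bayes' rule, P(strong-case | the expert witness) = (3/10) / (13/20) = 6/13.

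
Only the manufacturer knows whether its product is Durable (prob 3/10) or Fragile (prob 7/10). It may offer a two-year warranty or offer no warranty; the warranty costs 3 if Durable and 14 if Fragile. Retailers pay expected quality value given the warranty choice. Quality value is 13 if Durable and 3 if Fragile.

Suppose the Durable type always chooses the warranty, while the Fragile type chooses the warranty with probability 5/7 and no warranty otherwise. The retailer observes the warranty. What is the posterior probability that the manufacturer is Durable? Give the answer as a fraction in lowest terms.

3/8

P(the warranty) = (3/10)·1 + (7/10)·(5/7) = 4/5.
By Bayes' rule, P(Durable | the warranty) = (3/10) / (4/5) = 3/8.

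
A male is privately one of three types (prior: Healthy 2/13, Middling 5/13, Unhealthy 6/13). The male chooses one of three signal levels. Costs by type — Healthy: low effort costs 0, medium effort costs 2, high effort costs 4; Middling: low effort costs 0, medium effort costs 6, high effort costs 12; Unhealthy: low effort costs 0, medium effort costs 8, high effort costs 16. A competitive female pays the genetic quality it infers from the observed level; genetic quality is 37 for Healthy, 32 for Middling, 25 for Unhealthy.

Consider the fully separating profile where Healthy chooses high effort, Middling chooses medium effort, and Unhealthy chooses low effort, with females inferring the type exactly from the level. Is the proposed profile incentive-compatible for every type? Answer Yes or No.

Separating mating payoffs: high effort → 37, medium effort → 32, low effort → 25.
Healthy (assigned high effort): low effort: 25 − 0 = 25; medium effort: 32 − 2 = 30; high effort: 37 − 4 = 33. Healthy stays.
Middling (assigned medium effort): low effort: 25 − 0 = 25; medium effort: 32 − 6 = 26; high effort: 37 − 12 = 25. Middling stays.
Unhealthy (assigned low effort): low effort: 25 − 0 = 25; medium effort: 32 − 8 = 24; high effort: 37 − 16 = 21. Unhealthy stays.
Every type prefers its assigned level; separation holds.

Yes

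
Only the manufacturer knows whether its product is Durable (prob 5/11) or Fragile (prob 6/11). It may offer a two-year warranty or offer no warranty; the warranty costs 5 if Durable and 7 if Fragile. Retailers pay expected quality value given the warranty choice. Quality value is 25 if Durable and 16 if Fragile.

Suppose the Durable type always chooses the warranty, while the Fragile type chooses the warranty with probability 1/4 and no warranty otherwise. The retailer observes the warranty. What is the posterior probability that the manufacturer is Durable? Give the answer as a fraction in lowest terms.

P(the warranty) = (5/11)·1 + (6/11)·(1/4) = 13/22.
By Bayes' rule, P(Durable | the warranty) = (5/11) / (13/22) = 10/13.

10/13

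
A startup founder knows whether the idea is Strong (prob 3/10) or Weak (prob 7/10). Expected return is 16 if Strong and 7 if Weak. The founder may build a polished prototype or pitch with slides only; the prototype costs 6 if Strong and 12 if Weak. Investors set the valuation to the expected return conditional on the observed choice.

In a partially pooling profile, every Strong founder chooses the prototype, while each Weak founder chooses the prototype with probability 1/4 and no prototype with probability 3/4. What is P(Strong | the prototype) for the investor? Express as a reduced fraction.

12/19

P(the prototype) = (3/10)·1 + (7/10)·(1/4) = 19/40.
By Bayes' rule, P(Strong | the prototype) = (3/10) / (19/40) = 12/19.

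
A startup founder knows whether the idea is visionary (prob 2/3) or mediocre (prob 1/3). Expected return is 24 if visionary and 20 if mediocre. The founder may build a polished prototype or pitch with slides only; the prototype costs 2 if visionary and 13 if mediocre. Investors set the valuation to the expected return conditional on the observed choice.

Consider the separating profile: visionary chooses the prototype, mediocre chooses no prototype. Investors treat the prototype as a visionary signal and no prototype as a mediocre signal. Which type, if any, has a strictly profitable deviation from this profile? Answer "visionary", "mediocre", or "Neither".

The prototype pays 24; no prototype pays 20.
visionary: assigned the prototype, nets 24 − 2 = 22; deviating to no prototype nets 20.
mediocre: assigned no prototype, nets 20; deviating to the prototype nets 24 − 13 = 11.
Both types strictly prefer their assigned action; no profitable deviation.

Neither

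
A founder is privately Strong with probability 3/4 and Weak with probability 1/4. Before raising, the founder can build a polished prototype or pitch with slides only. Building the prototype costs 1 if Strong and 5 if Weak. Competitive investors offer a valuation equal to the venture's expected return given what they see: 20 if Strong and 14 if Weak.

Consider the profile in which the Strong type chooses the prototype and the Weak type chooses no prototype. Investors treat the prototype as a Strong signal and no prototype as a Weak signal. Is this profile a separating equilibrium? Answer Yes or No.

Under these beliefs, the prototype earns valuation 20 and no prototype earns valuation 14.
Strong: the prototype nets 20 − 1 = 19; no prototype nets 14. Strong prefers the prototype.
Weak: the prototype nets 20 − 5 = 15; no prototype nets 14. Weak would deviate to the prototype.
Weak has a profitable deviation, so the profile is not an equilibrium.

No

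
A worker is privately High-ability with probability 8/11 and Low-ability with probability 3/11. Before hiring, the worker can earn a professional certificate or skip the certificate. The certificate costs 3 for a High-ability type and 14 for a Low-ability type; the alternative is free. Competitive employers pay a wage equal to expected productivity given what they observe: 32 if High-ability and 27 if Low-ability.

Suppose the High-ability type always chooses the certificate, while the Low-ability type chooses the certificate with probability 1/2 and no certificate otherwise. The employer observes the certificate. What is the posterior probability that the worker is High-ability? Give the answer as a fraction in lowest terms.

P(the certificate) = (8/11)·1 + (3/11)·(1/2) = 19/22.
By Bayes' rule, P(High-ability | the certificate) = (8/11) / (19/22) = 16/19.

16/19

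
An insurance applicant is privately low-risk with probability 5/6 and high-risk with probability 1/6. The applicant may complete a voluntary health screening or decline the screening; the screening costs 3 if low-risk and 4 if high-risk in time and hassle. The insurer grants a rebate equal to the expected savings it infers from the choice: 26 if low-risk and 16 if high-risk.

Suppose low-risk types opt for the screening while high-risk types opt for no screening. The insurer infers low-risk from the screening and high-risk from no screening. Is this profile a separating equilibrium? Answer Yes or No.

Under these beliefs, the screening earns rebate 26 and no screening earns rebate 16.
low-risk: the screening nets 26 − 3 = 23; no screening nets 16. low-risk prefers the screening.
high-risk: the screening nets 26 − 4 = 22; no screening nets 16. high-risk would deviate to the screening.
high-risk has a profitable deviation, so the profile is not an equilibrium.

No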